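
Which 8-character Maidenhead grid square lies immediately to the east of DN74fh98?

DN74gh08

Longitude extended square 9; +1 → 10, wraps to 0, carry into subsquare.
Longitude subsquare f = 5; +1 → 6 = g.
The latitude characters are unchanged.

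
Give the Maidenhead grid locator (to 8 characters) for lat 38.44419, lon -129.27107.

CM58ik76

Shift to the Maidenhead origin (180°W, 90°S): lon 50.72893, lat 128.44419.
Field: 50.72893/20 → 2 → C, 128.44419/10 → 12 → M; chars CM.
Square: 10.72893/2 → 5, 8.44419/1 → 8; chars 58.
Subsquare: 0.72893/0.0833333 → 8 → i, 0.44419/0.0416667 → 10 → k; chars ik.
Extended square: 0.06226/0.00833333 → 7, 0.02752/0.00416667 → 6; chars 76.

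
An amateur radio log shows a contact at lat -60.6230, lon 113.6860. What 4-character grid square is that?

Add 180° to longitude and 90° to latitude: 293.69, 29.38.
Field (20°×10°, letters A–R): lon ⌊293.69/20⌋ = 14 → O; lat ⌊29.38/10⌋ = 2 → C.
Square (2°×1°, digits 0–9): lon ⌊13.69/2⌋ = 6; lat ⌊9.38/1⌋ = 9.

OC69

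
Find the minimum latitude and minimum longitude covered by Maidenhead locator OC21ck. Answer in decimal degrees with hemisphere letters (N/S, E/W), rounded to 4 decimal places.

68.5833° S, 104.1667° E

Field O=14, C=2: +14·20° lon, +2·10° lat → SW at lon 100°, lat -70°.
Square 2, 1: +2·2° lon, +1·1° lat → SW at lon 104°, lat -69°.
Subsquare c=2, k=10: +2·0.0833333° lon, +10·0.0416667° lat → SW at lon 104.167°, lat -68.5833°.
latitude 68.5833° S, longitude 104.1667° E.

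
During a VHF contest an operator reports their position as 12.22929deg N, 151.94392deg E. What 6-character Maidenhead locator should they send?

QK52xf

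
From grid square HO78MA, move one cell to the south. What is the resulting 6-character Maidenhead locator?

Latitude subsquare a = 0; −1 → -1, wraps to 23 = x, carry into square.
Latitude square 8; −1 → 7.
The longitude characters are unchanged.

HO77mx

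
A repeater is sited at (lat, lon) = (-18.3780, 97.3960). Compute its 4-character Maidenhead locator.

Shift to the Maidenhead origin (180°W, 90°S): lon 277.40, lat 71.62.
Field: 277.40/20 → 13 → N, 71.62/10 → 7 → H; chars NH.
Square: 17.40/2 → 8, 1.62/1 → 1; chars 81.

NH81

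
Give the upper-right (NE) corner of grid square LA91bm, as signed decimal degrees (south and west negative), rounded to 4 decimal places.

-88.4583, 58.1667

Field L=11, A=0: +11·20° lon, +0·10° lat → SW at lon 40°, lat -90°.
Square 9, 1: +9·2° lon, +1·1° lat → SW at lon 58°, lat -89°.
Subsquare b=1, m=12: +1·0.0833333° lon, +12·0.0416667° lat → SW at lon 58.0833°, lat -88.5°.
Cell spans 0.0833333° lon × 0.0416667° lat. NE corner is SW corner plus one full cell.
latitude -88.4583, longitude 58.1667.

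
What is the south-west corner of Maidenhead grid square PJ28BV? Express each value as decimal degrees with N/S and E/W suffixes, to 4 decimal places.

8.8750° N, 124.0833° E

Field P=15, J=9: +15·20° lon, +9·10° lat → SW at lon 120°, lat 0°.
Square 2, 8: +2·2° lon, +8·1° lat → SW at lon 124°, lat 8°.
Subsquare b=1, v=21: +1·0.0833333° lon, +21·0.0416667° lat → SW at lon 124.083°, lat 8.875°.
latitude 8.8750° N, longitude 124.0833° E.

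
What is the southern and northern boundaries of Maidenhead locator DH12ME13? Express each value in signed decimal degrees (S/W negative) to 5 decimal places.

-17.82083, -17.81667

Field D=3, H=7: +3·20° lon, +7·10° lat → SW at lon -120°, lat -20°.
Square 1, 2: +1·2° lon, +2·1° lat → SW at lon -118°, lat -18°.
Subsquare m=12, e=4: +12·0.0833333° lon, +4·0.0416667° lat → SW at lon -117°, lat -17.8333°.
Extended square 1, 3: +1·0.00833333° lon, +3·0.00416667° lat → SW at lon -116.992°, lat -17.8208°.
Cell spans 0.00833333° lon × 0.00416667° lat.
south -17.82083, north -17.81667.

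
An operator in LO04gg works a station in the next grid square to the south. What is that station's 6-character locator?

LO04gf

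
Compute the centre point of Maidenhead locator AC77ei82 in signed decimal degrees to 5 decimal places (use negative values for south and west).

Field A=0, C=2: +0·20° lon, +2·10° lat → SW at lon -180°, lat -70°.
Square 7, 7: +7·2° lon, +7·1° lat → SW at lon -166°, lat -63°.
Subsquare e=4, i=8: +4·0.0833333° lon, +8·0.0416667° lat → SW at lon -165.667°, lat -62.6667°.
Extended square 8, 2: +8·0.00833333° lon, +2·0.00416667° lat → SW at lon -165.6°, lat -62.6583°.
Cell spans 0.00833333° lon × 0.00416667° lat. Centre is SW corner plus half of each.
latitude -62.65625, longitude -165.59583.

-62.65625, -165.59583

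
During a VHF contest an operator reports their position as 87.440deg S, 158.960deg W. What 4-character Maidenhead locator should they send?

BA02

Add 180° to longitude and 90° to latitude: 21.04, 2.56.
Field (20°×10°, letters A–R): lon ⌊21.04/20⌋ = 1 → B; lat ⌊2.56/10⌋ = 0 → A.
Square (2°×1°, digits 0–9): lon ⌊1.04/2⌋ = 0; lat ⌊2.56/1⌋ = 2.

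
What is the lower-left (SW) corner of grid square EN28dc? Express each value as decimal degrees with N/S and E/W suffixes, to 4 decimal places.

48.0833° N, 95.7500° W

Field E=4, N=13: +4·20° lon, +13·10° lat → SW at lon -100°, lat 40°.
Square 2, 8: +2·2° lon, +8·1° lat → SW at lon -96°, lat 48°.
Subsquare d=3, c=2: +3·0.0833333° lon, +2·0.0416667° lat → SW at lon -95.75°, lat 48.0833°.
latitude 48.0833° N, longitude 95.7500° W.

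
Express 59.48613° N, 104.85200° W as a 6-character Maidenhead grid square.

Shift to the Maidenhead origin (180°W, 90°S): lon 75.1480, lat 149.4861.
Field (20°×10°, letters A–R): 75.1480/20 → 3 → D, 149.4861/10 → 14 → O; chars DO.
Square (2°×1°, digits 0–9): 15.1480/2 → 7, 9.4861/1 → 9; chars 79.
Subsquare (5′×2.5′, letters a–x): 1.1480/0.0833333 → 13 → n, 0.4861/0.0416667 → 11 → l; chars nl.

DO79nl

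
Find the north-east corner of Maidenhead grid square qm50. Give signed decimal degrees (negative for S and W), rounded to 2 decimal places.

Field Q=16, M=12: +16·20° lon, +12·10° lat → SW at lon 140°, lat 30°.
Square 5, 0: +5·2° lon, +0·1° lat → SW at lon 150°, lat 30°.
Cell spans 2° lon × 1° lat. NE corner is SW corner plus one full cell.
latitude 31.00, longitude 152.00.

31.00, 152.00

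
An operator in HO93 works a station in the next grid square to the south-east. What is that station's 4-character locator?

Longitude square 9; +1 → 10, wraps to 0, carry into field.
Longitude field H = 7; +1 → 8 = I.
Latitude square 3; −1 → 2.

IO02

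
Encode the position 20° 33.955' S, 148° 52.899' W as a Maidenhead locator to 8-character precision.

BG59nk44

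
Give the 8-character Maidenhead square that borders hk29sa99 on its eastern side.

Longitude extended square 9; +1 → 10, wraps to 0, carry into subsquare.
Longitude subsquare s = 18; +1 → 19 = t.
The latitude characters are unchanged.

HK29ta09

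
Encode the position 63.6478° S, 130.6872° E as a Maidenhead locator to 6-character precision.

PC56ii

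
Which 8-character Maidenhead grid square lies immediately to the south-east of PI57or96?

PI57pr05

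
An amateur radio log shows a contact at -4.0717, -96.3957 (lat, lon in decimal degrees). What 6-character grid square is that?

Offset from 180°W / 90°S: lon 83.6043°, lat 85.9283°.
Field: 83.6043/20 → 4 → E, 85.9283/10 → 8 → I; chars EI.
Square: 3.6043/2 → 1, 5.9283/1 → 5; chars 15.
Subsquare: 1.6043/0.0833333 → 19 → t, 0.9283/0.0416667 → 22 → w; chars tw.

EI15tw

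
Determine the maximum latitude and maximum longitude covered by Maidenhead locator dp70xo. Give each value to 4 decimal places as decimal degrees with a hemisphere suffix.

60.6250° N, 104.0000° W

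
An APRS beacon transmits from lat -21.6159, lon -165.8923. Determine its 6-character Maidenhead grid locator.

AG78bj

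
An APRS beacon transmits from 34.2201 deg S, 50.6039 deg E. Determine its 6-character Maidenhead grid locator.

LF55hs

Offset from 180°W / 90°S: lon 230.6039°, lat 55.7799°.
Field: 230.6039/20 → 11 → L, 55.7799/10 → 5 → F; chars LF.
Square: 10.6039/2 → 5, 5.7799/1 → 5; chars 55.
Subsquare: 0.6039/0.0833333 → 7 → h, 0.7799/0.0416667 → 18 → s; chars hs.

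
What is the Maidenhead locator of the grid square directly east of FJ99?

Longitude square 9; +1 → 10, wraps to 0, carry into field.
Longitude field F = 5; +1 → 6 = G.
The latitude characters are unchanged.

GJ09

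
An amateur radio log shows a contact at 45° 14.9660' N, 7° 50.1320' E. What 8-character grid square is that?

JN35wf09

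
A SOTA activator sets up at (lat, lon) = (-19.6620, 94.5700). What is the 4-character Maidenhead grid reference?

NH70

Shift to the Maidenhead origin (180°W, 90°S): lon 274.57, lat 70.34.
Field (20°×10°, letters A–R): 274.57/20 → 13 → N, 70.34/10 → 7 → H; chars NH.
Square (2°×1°, digits 0–9): 14.57/2 → 7, 0.34/1 → 0; chars 70.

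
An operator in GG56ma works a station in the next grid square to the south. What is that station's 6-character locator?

GG55mx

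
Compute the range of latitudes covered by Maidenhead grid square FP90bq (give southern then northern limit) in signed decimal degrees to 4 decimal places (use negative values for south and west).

Field F=5, P=15: +5·20° lon, +15·10° lat → SW at lon -80°, lat 60°.
Square 9, 0: +9·2° lon, +0·1° lat → SW at lon -62°, lat 60°.
Subsquare b=1, q=16: +1·0.0833333° lon, +16·0.0416667° lat → SW at lon -61.9167°, lat 60.6667°.
Cell spans 0.0833333° lon × 0.0416667° lat.
south 60.6667, north 60.7083.

60.6667, 60.7083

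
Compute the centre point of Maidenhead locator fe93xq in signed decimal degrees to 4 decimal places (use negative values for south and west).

-46.3125, -60.0417

Field F=5, E=4: +5·20° lon, +4·10° lat → SW at lon -80°, lat -50°.
Square 9, 3: +9·2° lon, +3·1° lat → SW at lon -62°, lat -47°.
Subsquare x=23, q=16: +23·0.0833333° lon, +16·0.0416667° lat → SW at lon -60.0833°, lat -46.3333°.
Cell spans 0.0833333° lon × 0.0416667° lat. Centre is SW corner plus half of each.
latitude -46.3125, longitude -60.0417.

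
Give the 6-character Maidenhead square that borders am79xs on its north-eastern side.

AM89at

Longitude subsquare x = 23; +1 → 24, wraps to 0 = a, carry into square.
Longitude square 7; +1 → 8.
Latitude subsquare s = 18; +1 → 19 = t.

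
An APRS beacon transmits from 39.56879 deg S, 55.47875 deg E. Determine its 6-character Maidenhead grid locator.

Add 180° to longitude and 90° to latitude: 235.4787, 50.4312.
Field (20°×10°, letters A–R): lon ⌊235.4787/20⌋ = 11 → L; lat ⌊50.4312/10⌋ = 5 → F.
Square (2°×1°, digits 0–9): lon ⌊15.4787/2⌋ = 7; lat ⌊0.4312/1⌋ = 0.
Subsquare (5′×2.5′, letters a–x): lon ⌊1.4787/0.0833333⌋ = 17 → r; lat ⌊0.4312/0.0416667⌋ = 10 → k.

LF70rk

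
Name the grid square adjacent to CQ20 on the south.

CP29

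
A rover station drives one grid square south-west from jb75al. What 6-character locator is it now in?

Longitude subsquare a = 0; −1 → -1, wraps to 23 = x, carry into square.
Longitude square 7; −1 → 6.
Latitude subsquare l = 11; −1 → 10 = k.

JB65xk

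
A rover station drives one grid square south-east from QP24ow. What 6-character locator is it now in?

Longitude subsquare o = 14; +1 → 15 = p.
Latitude subsquare w = 22; −1 → 21 = v.

QP24pv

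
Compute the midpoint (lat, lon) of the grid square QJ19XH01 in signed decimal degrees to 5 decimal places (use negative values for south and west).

Field Q=16, J=9: +16·20° lon, +9·10° lat → SW at lon 140°, lat 0°.
Square 1, 9: +1·2° lon, +9·1° lat → SW at lon 142°, lat 9°.
Subsquare x=23, h=7: +23·0.0833333° lon, +7·0.0416667° lat → SW at lon 143.917°, lat 9.29167°.
Extended square 0, 1: +0·0.00833333° lon, +1·0.00416667° lat → SW at lon 143.917°, lat 9.29583°.
Cell spans 0.00833333° lon × 0.00416667° lat. Centre is SW corner plus half of each.
latitude 9.29792, longitude 143.92083.

9.29792, 143.92083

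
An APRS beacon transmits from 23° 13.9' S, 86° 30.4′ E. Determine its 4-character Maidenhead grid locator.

NG36

Offset from 180°W / 90°S: lon 266.51°, lat 66.77°.
Field: lon ⌊266.51/20⌋ = 13 → N; lat ⌊66.77/10⌋ = 6 → G.
Square: lon ⌊6.51/2⌋ = 3; lat ⌊6.77/1⌋ = 6.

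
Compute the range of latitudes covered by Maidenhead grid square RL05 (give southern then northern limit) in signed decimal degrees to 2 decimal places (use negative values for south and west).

25.00, 26.00

Field R=17, L=11: +17·20° lon, +11·10° lat → SW at lon 160°, lat 20°.
Square 0, 5: +0·2° lon, +5·1° lat → SW at lon 160°, lat 25°.
Cell spans 2° lon × 1° lat.
south 25.00, north 26.00.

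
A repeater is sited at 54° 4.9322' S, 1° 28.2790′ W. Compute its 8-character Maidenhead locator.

ID95gw30

Offset from 180°W / 90°S: lon 178.52868°, lat 35.91780°.
Field: 178.52868/20 → 8 → I, 35.91780/10 → 3 → D; chars ID.
Square: 18.52868/2 → 9, 5.91780/1 → 5; chars 95.
Subsquare: 0.52868/0.0833333 → 6 → g, 0.91780/0.0416667 → 22 → w; chars gw.
Extended square: 0.02868/0.00833333 → 3, 0.00113/0.00416667 → 0; chars 30.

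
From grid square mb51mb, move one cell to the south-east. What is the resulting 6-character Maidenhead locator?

Longitude subsquare m = 12; +1 → 13 = n.
Latitude subsquare b = 1; −1 → 0 = a.

MB51na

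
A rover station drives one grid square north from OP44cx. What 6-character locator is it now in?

Latitude subsquare x = 23; +1 → 24, wraps to 0 = a, carry into square.
Latitude square 4; +1 → 5.
The longitude characters are unchanged.

OP45ca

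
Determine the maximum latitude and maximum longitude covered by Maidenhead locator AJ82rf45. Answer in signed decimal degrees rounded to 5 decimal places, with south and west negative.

2.23333, -162.54167

Field A=0, J=9: +0·20° lon, +9·10° lat → SW at lon -180°, lat 0°.
Square 8, 2: +8·2° lon, +2·1° lat → SW at lon -164°, lat 2°.
Subsquare r=17, f=5: +17·0.0833333° lon, +5·0.0416667° lat → SW at lon -162.583°, lat 2.20833°.
Extended square 4, 5: +4·0.00833333° lon, +5·0.00416667° lat → SW at lon -162.55°, lat 2.22917°.
Cell spans 0.00833333° lon × 0.00416667° lat. NE corner is SW corner plus one full cell.
latitude 2.23333, longitude -162.54167.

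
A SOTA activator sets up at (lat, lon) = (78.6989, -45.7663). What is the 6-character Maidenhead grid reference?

GQ78cq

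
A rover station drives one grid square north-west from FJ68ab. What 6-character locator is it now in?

FJ58xc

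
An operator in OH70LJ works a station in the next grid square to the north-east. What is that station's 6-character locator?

Longitude subsquare l = 11; +1 → 12 = m.
Latitude subsquare j = 9; +1 → 10 = k.

OH70mk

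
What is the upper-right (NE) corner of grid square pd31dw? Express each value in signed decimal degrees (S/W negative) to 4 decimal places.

-58.0417, 126.3333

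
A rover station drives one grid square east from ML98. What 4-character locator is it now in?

Longitude square 9; +1 → 10, wraps to 0, carry into field.
Longitude field M = 12; +1 → 13 = N.
The latitude characters are unchanged.

NL08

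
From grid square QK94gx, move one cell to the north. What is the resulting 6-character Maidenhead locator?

QK95ga

Latitude subsquare x = 23; +1 → 24, wraps to 0 = a, carry into square.
Latitude square 4; +1 → 5.
The longitude characters are unchanged.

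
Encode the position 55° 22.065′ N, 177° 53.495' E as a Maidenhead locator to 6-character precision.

RO85wi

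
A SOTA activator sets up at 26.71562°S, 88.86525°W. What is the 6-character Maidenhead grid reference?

EG53ng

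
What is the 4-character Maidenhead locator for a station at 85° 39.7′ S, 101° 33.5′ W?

DA94

Add 180° to longitude and 90° to latitude: 78.44, 4.34.
Field: 78.44/20 → 3 → D, 4.34/10 → 0 → A; chars DA.
Square: 18.44/2 → 9, 4.34/1 → 4; chars 94.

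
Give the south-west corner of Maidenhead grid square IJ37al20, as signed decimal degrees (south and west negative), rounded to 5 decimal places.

7.45833, -13.98333

Field I=8, J=9: +8·20° lon, +9·10° lat → SW at lon -20°, lat 0°.
Square 3, 7: +3·2° lon, +7·1° lat → SW at lon -14°, lat 7°.
Subsquare a=0, l=11: +0·0.0833333° lon, +11·0.0416667° lat → SW at lon -14°, lat 7.45833°.
Extended square 2, 0: +2·0.00833333° lon, +0·0.00416667° lat → SW at lon -13.9833°, lat 7.45833°.
latitude 7.45833, longitude -13.98333.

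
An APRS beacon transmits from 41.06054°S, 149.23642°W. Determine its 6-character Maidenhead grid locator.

Offset from 180°W / 90°S: lon 30.7636°, lat 48.9395°.
Field: lon ⌊30.7636/20⌋ = 1 → B; lat ⌊48.9395/10⌋ = 4 → E.
Square: lon ⌊10.7636/2⌋ = 5; lat ⌊8.9395/1⌋ = 8.
Subsquare: lon ⌊0.7636/0.0833333⌋ = 9 → j; lat ⌊0.9395/0.0416667⌋ = 22 → w.

BE58jw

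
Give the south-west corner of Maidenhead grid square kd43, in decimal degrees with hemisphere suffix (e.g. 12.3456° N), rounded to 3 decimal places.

57.000° S, 28.000° E

Field K=10, D=3: +10·20° lon, +3·10° lat → SW at lon 20°, lat -60°.
Square 4, 3: +4·2° lon, +3·1° lat → SW at lon 28°, lat -57°.
latitude 57.000° S, longitude 28.000° E.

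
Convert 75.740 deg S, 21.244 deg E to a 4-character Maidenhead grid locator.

Add 180° to longitude and 90° to latitude: 201.24, 14.26.
Field: 201.24/20 → 10 → K, 14.26/10 → 1 → B; chars KB.
Square: 1.24/2 → 0, 4.26/1 → 4; chars 04.

KB04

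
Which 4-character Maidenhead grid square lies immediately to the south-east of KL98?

Longitude square 9; +1 → 10, wraps to 0, carry into field.
Longitude field K = 10; +1 → 11 = L.
Latitude square 8; −1 → 7.

LL07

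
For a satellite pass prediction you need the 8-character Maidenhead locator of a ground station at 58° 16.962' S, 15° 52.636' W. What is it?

Shift to the Maidenhead origin (180°W, 90°S): lon 164.12273, lat 31.71730.
Field: 164.12273/20 → 8 → I, 31.71730/10 → 3 → D; chars ID.
Square: 4.12273/2 → 2, 1.71730/1 → 1; chars 21.
Subsquare: 0.12273/0.0833333 → 1 → b, 0.71730/0.0416667 → 17 → r; chars br.
Extended square: 0.03940/0.00833333 → 4, 0.00897/0.00416667 → 2; chars 42.

ID21br42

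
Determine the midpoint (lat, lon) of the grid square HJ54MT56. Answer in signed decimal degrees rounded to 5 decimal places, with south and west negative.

Field H=7, J=9: +7·20° lon, +9·10° lat → SW at lon -40°, lat 0°.
Square 5, 4: +5·2° lon, +4·1° lat → SW at lon -30°, lat 4°.
Subsquare m=12, t=19: +12·0.0833333° lon, +19·0.0416667° lat → SW at lon -29°, lat 4.79167°.
Extended square 5, 6: +5·0.00833333° lon, +6·0.00416667° lat → SW at lon -28.9583°, lat 4.81667°.
Cell spans 0.00833333° lon × 0.00416667° lat. Centre is SW corner plus half of each.
latitude 4.81875, longitude -28.95417.

4.81875, -28.95417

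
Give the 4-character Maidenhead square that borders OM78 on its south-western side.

Longitude square 7; −1 → 6.
Latitude square 8; −1 → 7.

OM67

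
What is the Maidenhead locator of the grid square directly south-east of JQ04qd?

JQ04rc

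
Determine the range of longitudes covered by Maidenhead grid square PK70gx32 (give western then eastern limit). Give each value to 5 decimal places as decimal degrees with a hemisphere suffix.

134.52500° E, 134.53333° E

Field P=15, K=10: +15·20° lon, +10·10° lat → SW at lon 120°, lat 10°.
Square 7, 0: +7·2° lon, +0·1° lat → SW at lon 134°, lat 10°.
Subsquare g=6, x=23: +6·0.0833333° lon, +23·0.0416667° lat → SW at lon 134.5°, lat 10.9583°.
Extended square 3, 2: +3·0.00833333° lon, +2·0.00416667° lat → SW at lon 134.525°, lat 10.9667°.
Cell spans 0.00833333° lon × 0.00416667° lat.
west 134.52500° E, east 134.53333° E.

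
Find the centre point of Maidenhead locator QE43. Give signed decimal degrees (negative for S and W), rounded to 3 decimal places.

Field Q=16, E=4: +16·20° lon, +4·10° lat → SW at lon 140°, lat -50°.
Square 4, 3: +4·2° lon, +3·1° lat → SW at lon 148°, lat -47°.
Cell spans 2° lon × 1° lat. Centre is SW corner plus half of each.
latitude -46.500, longitude 149.000.

-46.500, 149.000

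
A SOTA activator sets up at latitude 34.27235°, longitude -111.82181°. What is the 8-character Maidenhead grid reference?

Offset from 180°W / 90°S: lon 68.17819°, lat 124.27235°.
Field (20°×10°, letters A–R): 68.17819/20 → 3 → D, 124.27235/10 → 12 → M; chars DM.
Square (2°×1°, digits 0–9): 8.17819/2 → 4, 4.27235/1 → 4; chars 44.
Subsquare (5′×2.5′, letters a–x): 0.17819/0.0833333 → 2 → c, 0.27235/0.0416667 → 6 → g; chars cg.
Extended square (30″×15″, digits 0–9): 0.01152/0.00833333 → 1, 0.02235/0.00416667 → 5; chars 15.

DM44cg15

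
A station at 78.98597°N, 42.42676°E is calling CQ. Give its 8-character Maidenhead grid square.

LQ18fx16

Shift to the Maidenhead origin (180°W, 90°S): lon 222.42676, lat 168.98597.
Field: 222.42676/20 → 11 → L, 168.98597/10 → 16 → Q; chars LQ.
Square: 2.42676/2 → 1, 8.98597/1 → 8; chars 18.
Subsquare: 0.42676/0.0833333 → 5 → f, 0.98597/0.0416667 → 23 → x; chars fx.
Extended square: 0.01009/0.00833333 → 1, 0.02764/0.00416667 → 6; chars 16.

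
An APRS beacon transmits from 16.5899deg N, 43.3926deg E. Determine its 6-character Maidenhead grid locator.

Add 180° to longitude and 90° to latitude: 223.3926, 106.5899.
Field: lon ⌊223.3926/20⌋ = 11 → L; lat ⌊106.5899/10⌋ = 10 → K.
Square: lon ⌊3.3926/2⌋ = 1; lat ⌊6.5899/1⌋ = 6.
Subsquare: lon ⌊1.3926/0.0833333⌋ = 16 → q; lat ⌊0.5899/0.0416667⌋ = 14 → o.

LK16qo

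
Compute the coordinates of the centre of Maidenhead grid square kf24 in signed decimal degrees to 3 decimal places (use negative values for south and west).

Field K=10, F=5: +10·20° lon, +5·10° lat → SW at lon 20°, lat -40°.
Square 2, 4: +2·2° lon, +4·1° lat → SW at lon 24°, lat -36°.
Cell spans 2° lon × 1° lat. Centre is SW corner plus half of each.
latitude -35.500, longitude 25.000.

-35.500, 25.000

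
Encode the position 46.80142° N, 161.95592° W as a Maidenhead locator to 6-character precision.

AN96at

Shift to the Maidenhead origin (180°W, 90°S): lon 18.0441, lat 136.8014.
Field (20°×10°, letters A–R): lon ⌊18.0441/20⌋ = 0 → A; lat ⌊136.8014/10⌋ = 13 → N.
Square (2°×1°, digits 0–9): lon ⌊18.0441/2⌋ = 9; lat ⌊6.8014/1⌋ = 6.
Subsquare (5′×2.5′, letters a–x): lon ⌊0.0441/0.0833333⌋ = 0 → a; lat ⌊0.8014/0.0416667⌋ = 19 → t.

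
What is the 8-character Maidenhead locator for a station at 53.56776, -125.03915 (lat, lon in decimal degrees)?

CO73ln56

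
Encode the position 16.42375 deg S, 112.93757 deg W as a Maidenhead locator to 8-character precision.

DH33mn78

Offset from 180°W / 90°S: lon 67.06243°, lat 73.57625°.
Field: 67.06243/20 → 3 → D, 73.57625/10 → 7 → H; chars DH.
Square: 7.06243/2 → 3, 3.57625/1 → 3; chars 33.
Subsquare: 1.06243/0.0833333 → 12 → m, 0.57625/0.0416667 → 13 → n; chars mn.
Extended square: 0.06243/0.00833333 → 7, 0.03458/0.00416667 → 8; chars 78.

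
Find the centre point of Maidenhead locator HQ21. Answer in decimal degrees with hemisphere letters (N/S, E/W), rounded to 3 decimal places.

71.500° N, 35.000° W

Field H=7, Q=16: +7·20° lon, +16·10° lat → SW at lon -40°, lat 70°.
Square 2, 1: +2·2° lon, +1·1° lat → SW at lon -36°, lat 71°.
Cell spans 2° lon × 1° lat. Centre is SW corner plus half of each.
latitude 71.500° N, longitude 35.000° W.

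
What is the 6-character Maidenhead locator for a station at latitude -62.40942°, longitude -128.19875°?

CC57vo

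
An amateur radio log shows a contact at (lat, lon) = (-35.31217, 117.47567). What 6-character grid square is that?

Shift to the Maidenhead origin (180°W, 90°S): lon 297.4757, lat 54.6878.
Field: lon ⌊297.4757/20⌋ = 14 → O; lat ⌊54.6878/10⌋ = 5 → F.
Square: lon ⌊17.4757/2⌋ = 8; lat ⌊4.6878/1⌋ = 4.
Subsquare: lon ⌊1.4757/0.0833333⌋ = 17 → r; lat ⌊0.6878/0.0416667⌋ = 16 → q.

OF84rq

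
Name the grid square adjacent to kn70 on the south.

KM79

Latitude square 0; −1 → -1, wraps to 9, carry into field.
Latitude field N = 13; −1 → 12 = M.
The longitude characters are unchanged.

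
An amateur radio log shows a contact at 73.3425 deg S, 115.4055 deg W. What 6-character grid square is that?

Offset from 180°W / 90°S: lon 64.5945°, lat 16.6575°.
Field (20°×10°, letters A–R): lon ⌊64.5945/20⌋ = 3 → D; lat ⌊16.6575/10⌋ = 1 → B.
Square (2°×1°, digits 0–9): lon ⌊4.5945/2⌋ = 2; lat ⌊6.6575/1⌋ = 6.
Subsquare (5′×2.5′, letters a–x): lon ⌊0.5945/0.0833333⌋ = 7 → h; lat ⌊0.6575/0.0416667⌋ = 15 → p.

DB26hp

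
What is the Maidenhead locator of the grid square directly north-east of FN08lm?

FN08mn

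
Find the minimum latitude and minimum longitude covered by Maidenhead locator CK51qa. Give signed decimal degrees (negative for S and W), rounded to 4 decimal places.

11.0000, -128.6667

Field C=2, K=10: +2·20° lon, +10·10° lat → SW at lon -140°, lat 10°.
Square 5, 1: +5·2° lon, +1·1° lat → SW at lon -130°, lat 11°.
Subsquare q=16, a=0: +16·0.0833333° lon, +0·0.0416667° lat → SW at lon -128.667°, lat 11°.
latitude 11.0000, longitude -128.6667.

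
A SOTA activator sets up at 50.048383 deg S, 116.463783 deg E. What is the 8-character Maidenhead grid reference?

Offset from 180°W / 90°S: lon 296.46378°, lat 39.95162°.
Field: 296.46378/20 → 14 → O, 39.95162/10 → 3 → D; chars OD.
Square: 16.46378/2 → 8, 9.95162/1 → 9; chars 89.
Subsquare: 0.46378/0.0833333 → 5 → f, 0.95162/0.0416667 → 22 → w; chars fw.
Extended square: 0.04712/0.00833333 → 5, 0.03495/0.00416667 → 8; chars 58.

OD89fw58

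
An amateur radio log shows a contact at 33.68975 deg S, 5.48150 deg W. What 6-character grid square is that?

IF76gh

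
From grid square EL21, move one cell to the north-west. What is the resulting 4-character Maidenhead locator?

Longitude square 2; −1 → 1.
Latitude square 1; +1 → 2.

EL12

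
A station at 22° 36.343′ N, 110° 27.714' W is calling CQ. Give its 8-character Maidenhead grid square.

Add 180° to longitude and 90° to latitude: 69.53810, 112.60572.
Field: 69.53810/20 → 3 → D, 112.60572/10 → 11 → L; chars DL.
Square: 9.53810/2 → 4, 2.60572/1 → 2; chars 42.
Subsquare: 1.53810/0.0833333 → 18 → s, 0.60572/0.0416667 → 14 → o; chars so.
Extended square: 0.03810/0.00833333 → 4, 0.02238/0.00416667 → 5; chars 45.

DL42so45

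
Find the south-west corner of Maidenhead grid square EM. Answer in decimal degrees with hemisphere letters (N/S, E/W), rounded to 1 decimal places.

30.0° N, 100.0° W

Field E=4, M=12: +4·20° lon, +12·10° lat → SW at lon -100°, lat 30°.
latitude 30.0° N, longitude 100.0° W.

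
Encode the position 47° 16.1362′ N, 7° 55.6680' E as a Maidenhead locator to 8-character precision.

Add 180° to longitude and 90° to latitude: 187.92780, 137.26894.
Field (20°×10°, letters A–R): lon ⌊187.92780/20⌋ = 9 → J; lat ⌊137.26894/10⌋ = 13 → N.
Square (2°×1°, digits 0–9): lon ⌊7.92780/2⌋ = 3; lat ⌊7.26894/1⌋ = 7.
Subsquare (5′×2.5′, letters a–x): lon ⌊1.92780/0.0833333⌋ = 23 → x; lat ⌊0.26894/0.0416667⌋ = 6 → g.
Extended square (30″×15″, digits 0–9): lon ⌊0.01113/0.00833333⌋ = 1; lat ⌊0.01894/0.00416667⌋ = 4.

JN37xg14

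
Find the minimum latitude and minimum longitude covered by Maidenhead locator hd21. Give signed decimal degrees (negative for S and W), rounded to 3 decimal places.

-59.000, -36.000

Field H=7, D=3: +7·20° lon, +3·10° lat → SW at lon -40°, lat -60°.
Square 2, 1: +2·2° lon, +1·1° lat → SW at lon -36°, lat -59°.
latitude -59.000, longitude -36.000.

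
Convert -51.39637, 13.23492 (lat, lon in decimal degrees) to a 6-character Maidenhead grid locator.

Add 180° to longitude and 90° to latitude: 193.2349, 38.6036.
Field: lon ⌊193.2349/20⌋ = 9 → J; lat ⌊38.6036/10⌋ = 3 → D.
Square: lon ⌊13.2349/2⌋ = 6; lat ⌊8.6036/1⌋ = 8.
Subsquare: lon ⌊1.2349/0.0833333⌋ = 14 → o; lat ⌊0.6036/0.0416667⌋ = 14 → o.

JD68oo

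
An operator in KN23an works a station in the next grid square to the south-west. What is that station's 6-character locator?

KN13xm

Longitude subsquare a = 0; −1 → -1, wraps to 23 = x, carry into square.
Longitude square 2; −1 → 1.
Latitude subsquare n = 13; −1 → 12 = m.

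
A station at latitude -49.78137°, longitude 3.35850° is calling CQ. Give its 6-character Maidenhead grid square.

JE10qf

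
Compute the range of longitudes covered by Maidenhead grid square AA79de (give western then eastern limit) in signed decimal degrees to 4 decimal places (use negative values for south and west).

-165.7500, -165.6667

Field A=0, A=0: +0·20° lon, +0·10° lat → SW at lon -180°, lat -90°.
Square 7, 9: +7·2° lon, +9·1° lat → SW at lon -166°, lat -81°.
Subsquare d=3, e=4: +3·0.0833333° lon, +4·0.0416667° lat → SW at lon -165.75°, lat -80.8333°.
Cell spans 0.0833333° lon × 0.0416667° lat.
west -165.7500, east -165.6667.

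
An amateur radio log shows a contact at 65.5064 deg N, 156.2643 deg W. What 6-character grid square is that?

Offset from 180°W / 90°S: lon 23.7357°, lat 155.5064°.
Field (20°×10°, letters A–R): 23.7357/20 → 1 → B, 155.5064/10 → 15 → P; chars BP.
Square (2°×1°, digits 0–9): 3.7357/2 → 1, 5.5064/1 → 5; chars 15.
Subsquare (5′×2.5′, letters a–x): 1.7357/0.0833333 → 20 → u, 0.5064/0.0416667 → 12 → m; chars um.

BP15um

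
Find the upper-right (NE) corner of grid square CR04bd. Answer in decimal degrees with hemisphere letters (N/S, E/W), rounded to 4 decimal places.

Field C=2, R=17: +2·20° lon, +17·10° lat → SW at lon -140°, lat 80°.
Square 0, 4: +0·2° lon, +4·1° lat → SW at lon -140°, lat 84°.
Subsquare b=1, d=3: +1·0.0833333° lon, +3·0.0416667° lat → SW at lon -139.917°, lat 84.125°.
Cell spans 0.0833333° lon × 0.0416667° lat. NE corner is SW corner plus one full cell.
latitude 84.1667° N, longitude 139.8333° W.

84.1667° N, 139.8333° W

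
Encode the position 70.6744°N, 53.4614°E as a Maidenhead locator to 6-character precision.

LQ60rq

Shift to the Maidenhead origin (180°W, 90°S): lon 233.4614, lat 160.6744.
Field: lon ⌊233.4614/20⌋ = 11 → L; lat ⌊160.6744/10⌋ = 16 → Q.
Square: lon ⌊13.4614/2⌋ = 6; lat ⌊0.6744/1⌋ = 0.
Subsquare: lon ⌊1.4614/0.0833333⌋ = 17 → r; lat ⌊0.6744/0.0416667⌋ = 16 → q.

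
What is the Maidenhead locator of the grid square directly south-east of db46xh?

Longitude subsquare x = 23; +1 → 24, wraps to 0 = a, carry into square.
Longitude square 4; +1 → 5.
Latitude subsquare h = 7; −1 → 6 = g.

DB56ag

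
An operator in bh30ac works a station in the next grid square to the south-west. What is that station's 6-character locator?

BH20xb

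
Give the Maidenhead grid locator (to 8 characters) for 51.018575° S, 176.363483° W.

AD18tx65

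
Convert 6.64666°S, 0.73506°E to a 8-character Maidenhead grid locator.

JI03ii84

Offset from 180°W / 90°S: lon 180.73506°, lat 83.35334°.
Field (20°×10°, letters A–R): lon ⌊180.73506/20⌋ = 9 → J; lat ⌊83.35334/10⌋ = 8 → I.
Square (2°×1°, digits 0–9): lon ⌊0.73506/2⌋ = 0; lat ⌊3.35334/1⌋ = 3.
Subsquare (5′×2.5′, letters a–x): lon ⌊0.73506/0.0833333⌋ = 8 → i; lat ⌊0.35334/0.0416667⌋ = 8 → i.
Extended square (30″×15″, digits 0–9): lon ⌊0.06839/0.00833333⌋ = 8; lat ⌊0.02001/0.00416667⌋ = 4.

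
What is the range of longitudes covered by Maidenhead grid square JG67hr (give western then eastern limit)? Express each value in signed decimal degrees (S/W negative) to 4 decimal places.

Field J=9, G=6: +9·20° lon, +6·10° lat → SW at lon 0°, lat -30°.
Square 6, 7: +6·2° lon, +7·1° lat → SW at lon 12°, lat -23°.
Subsquare h=7, r=17: +7·0.0833333° lon, +17·0.0416667° lat → SW at lon 12.5833°, lat -22.2917°.
Cell spans 0.0833333° lon × 0.0416667° lat.
west 12.5833, east 12.6667.

12.5833, 12.6667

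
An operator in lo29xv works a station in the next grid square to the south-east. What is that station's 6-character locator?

LO39au

Longitude subsquare x = 23; +1 → 24, wraps to 0 = a, carry into square.
Longitude square 2; +1 → 3.
Latitude subsquare v = 21; −1 → 20 = u.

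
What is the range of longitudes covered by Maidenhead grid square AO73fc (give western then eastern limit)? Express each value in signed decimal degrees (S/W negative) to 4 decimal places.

-165.5833, -165.5000

Field A=0, O=14: +0·20° lon, +14·10° lat → SW at lon -180°, lat 50°.
Square 7, 3: +7·2° lon, +3·1° lat → SW at lon -166°, lat 53°.
Subsquare f=5, c=2: +5·0.0833333° lon, +2·0.0416667° lat → SW at lon -165.583°, lat 53.0833°.
Cell spans 0.0833333° lon × 0.0416667° lat.
west -165.5833, east -165.5000.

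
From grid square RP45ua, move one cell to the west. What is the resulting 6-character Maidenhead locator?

RP45ta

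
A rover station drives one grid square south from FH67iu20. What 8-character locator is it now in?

FH67it29

Latitude extended square 0; −1 → -1, wraps to 9, carry into subsquare.
Latitude subsquare u = 20; −1 → 19 = t.
The longitude characters are unchanged.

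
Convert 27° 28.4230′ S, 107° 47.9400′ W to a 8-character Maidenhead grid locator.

DG62cm46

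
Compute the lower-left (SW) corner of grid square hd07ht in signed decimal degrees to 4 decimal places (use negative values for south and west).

-52.2083, -39.4167

Field H=7, D=3: +7·20° lon, +3·10° lat → SW at lon -40°, lat -60°.
Square 0, 7: +0·2° lon, +7·1° lat → SW at lon -40°, lat -53°.
Subsquare h=7, t=19: +7·0.0833333° lon, +19·0.0416667° lat → SW at lon -39.4167°, lat -52.2083°.
latitude -52.2083, longitude -39.4167.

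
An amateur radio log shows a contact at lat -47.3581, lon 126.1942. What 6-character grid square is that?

Offset from 180°W / 90°S: lon 306.1942°, lat 42.6419°.
Field: lon ⌊306.1942/20⌋ = 15 → P; lat ⌊42.6419/10⌋ = 4 → E.
Square: lon ⌊6.1942/2⌋ = 3; lat ⌊2.6419/1⌋ = 2.
Subsquare: lon ⌊0.1942/0.0833333⌋ = 2 → c; lat ⌊0.6419/0.0416667⌋ = 15 → p.

PE32cp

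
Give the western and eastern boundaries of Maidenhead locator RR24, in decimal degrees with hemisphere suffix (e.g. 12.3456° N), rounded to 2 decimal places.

164.00° E, 166.00° E

Field R=17, R=17: +17·20° lon, +17·10° lat → SW at lon 160°, lat 80°.
Square 2, 4: +2·2° lon, +4·1° lat → SW at lon 164°, lat 84°.
Cell spans 2° lon × 1° lat.
west 164.00° E, east 166.00° E.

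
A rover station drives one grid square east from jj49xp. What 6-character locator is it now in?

JJ59ap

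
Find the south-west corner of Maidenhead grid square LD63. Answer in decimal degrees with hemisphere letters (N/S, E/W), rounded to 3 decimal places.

57.000° S, 52.000° E

Field L=11, D=3: +11·20° lon, +3·10° lat → SW at lon 40°, lat -60°.
Square 6, 3: +6·2° lon, +3·1° lat → SW at lon 52°, lat -57°.
latitude 57.000° S, longitude 52.000° E.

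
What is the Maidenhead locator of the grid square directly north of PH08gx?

PH09ga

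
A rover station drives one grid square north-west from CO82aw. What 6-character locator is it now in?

CO72xx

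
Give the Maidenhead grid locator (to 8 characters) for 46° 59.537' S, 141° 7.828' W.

Offset from 180°W / 90°S: lon 38.86953°, lat 43.00772°.
Field: lon ⌊38.86953/20⌋ = 1 → B; lat ⌊43.00772/10⌋ = 4 → E.
Square: lon ⌊18.86953/2⌋ = 9; lat ⌊3.00772/1⌋ = 3.
Subsquare: lon ⌊0.86953/0.0833333⌋ = 10 → k; lat ⌊0.00772/0.0416667⌋ = 0 → a.
Extended square: lon ⌊0.03620/0.00833333⌋ = 4; lat ⌊0.00772/0.00416667⌋ = 1.

BE93ka41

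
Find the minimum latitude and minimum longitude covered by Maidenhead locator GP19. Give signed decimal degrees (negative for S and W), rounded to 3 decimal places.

69.000, -58.000

Field G=6, P=15: +6·20° lon, +15·10° lat → SW at lon -60°, lat 60°.
Square 1, 9: +1·2° lon, +9·1° lat → SW at lon -58°, lat 69°.
latitude 69.000, longitude -58.000.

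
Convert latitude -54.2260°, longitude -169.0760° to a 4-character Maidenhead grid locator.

Add 180° to longitude and 90° to latitude: 10.92, 35.77.
Field: 10.92/20 → 0 → A, 35.77/10 → 3 → D; chars AD.
Square: 10.92/2 → 5, 5.77/1 → 5; chars 55.

AD55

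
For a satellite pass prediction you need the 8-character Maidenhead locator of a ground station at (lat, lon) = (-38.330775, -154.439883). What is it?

BF21sq70

Offset from 180°W / 90°S: lon 25.56012°, lat 51.66922°.
Field: lon ⌊25.56012/20⌋ = 1 → B; lat ⌊51.66922/10⌋ = 5 → F.
Square: lon ⌊5.56012/2⌋ = 2; lat ⌊1.66922/1⌋ = 1.
Subsquare: lon ⌊1.56012/0.0833333⌋ = 18 → s; lat ⌊0.66922/0.0416667⌋ = 16 → q.
Extended square: lon ⌊0.06012/0.00833333⌋ = 7; lat ⌊0.00256/0.00416667⌋ = 0.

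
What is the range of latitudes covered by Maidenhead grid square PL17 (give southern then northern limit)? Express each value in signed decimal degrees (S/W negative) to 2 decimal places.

Field P=15, L=11: +15·20° lon, +11·10° lat → SW at lon 120°, lat 20°.
Square 1, 7: +1·2° lon, +7·1° lat → SW at lon 122°, lat 27°.
Cell spans 2° lon × 1° lat.
south 27.00, north 28.00.

27.00, 28.00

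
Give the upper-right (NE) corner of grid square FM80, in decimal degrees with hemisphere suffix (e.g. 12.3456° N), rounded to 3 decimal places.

Field F=5, M=12: +5·20° lon, +12·10° lat → SW at lon -80°, lat 30°.
Square 8, 0: +8·2° lon, +0·1° lat → SW at lon -64°, lat 30°.
Cell spans 2° lon × 1° lat. NE corner is SW corner plus one full cell.
latitude 31.000° N, longitude 62.000° W.

31.000° N, 62.000° W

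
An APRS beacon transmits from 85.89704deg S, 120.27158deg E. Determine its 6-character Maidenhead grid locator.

Add 180° to longitude and 90° to latitude: 300.2716, 4.1030.
Field: 300.2716/20 → 15 → P, 4.1030/10 → 0 → A; chars PA.
Square: 0.2716/2 → 0, 4.1030/1 → 4; chars 04.
Subsquare: 0.2716/0.0833333 → 3 → d, 0.1030/0.0416667 → 2 → c; chars dc.

PA04dc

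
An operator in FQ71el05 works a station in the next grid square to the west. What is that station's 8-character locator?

FQ71dl95

Longitude extended square 0; −1 → -1, wraps to 9, carry into subsquare.
Longitude subsquare e = 4; −1 → 3 = d.
The latitude characters are unchanged.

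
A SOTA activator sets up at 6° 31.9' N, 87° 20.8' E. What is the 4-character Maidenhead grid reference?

Offset from 180°W / 90°S: lon 267.35°, lat 96.53°.
Field: lon ⌊267.35/20⌋ = 13 → N; lat ⌊96.53/10⌋ = 9 → J.
Square: lon ⌊7.35/2⌋ = 3; lat ⌊6.53/1⌋ = 6.

NJ36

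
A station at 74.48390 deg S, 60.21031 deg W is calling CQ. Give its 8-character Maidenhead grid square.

FB95vm43

Offset from 180°W / 90°S: lon 119.78969°, lat 15.51610°.
Field: lon ⌊119.78969/20⌋ = 5 → F; lat ⌊15.51610/10⌋ = 1 → B.
Square: lon ⌊19.78969/2⌋ = 9; lat ⌊5.51610/1⌋ = 5.
Subsquare: lon ⌊1.78969/0.0833333⌋ = 21 → v; lat ⌊0.51610/0.0416667⌋ = 12 → m.
Extended square: lon ⌊0.03969/0.00833333⌋ = 4; lat ⌊0.01610/0.00416667⌋ = 3.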